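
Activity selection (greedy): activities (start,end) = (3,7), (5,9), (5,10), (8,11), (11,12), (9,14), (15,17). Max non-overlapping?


Greedy: pick earliest-ending, then skip overlaps.
Selected (4 activities): [(3, 7), (8, 11), (11, 12), (15, 17)]


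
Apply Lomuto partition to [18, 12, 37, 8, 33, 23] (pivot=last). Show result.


Elements <= 23 go left of pivot.
Result: [18, 12, 8, 23, 33, 37], pivot at index 3


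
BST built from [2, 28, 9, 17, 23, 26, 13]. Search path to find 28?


BST root = 2
Search for 28: compare at each node
Path: [2, 28]


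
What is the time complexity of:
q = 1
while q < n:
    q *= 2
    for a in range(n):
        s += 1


Per nesting level: O(log n) * O(n) = O(n log n)
Complexity: O(n log n)


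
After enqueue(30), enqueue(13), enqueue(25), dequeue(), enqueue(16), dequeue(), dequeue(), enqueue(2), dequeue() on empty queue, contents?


enqueue(30) -> [30]
enqueue(13) -> [30, 13]
enqueue(25) -> [30, 13, 25]
dequeue() returns 30 -> [13, 25]
enqueue(16) -> [13, 25, 16]
dequeue() returns 13 -> [25, 16]
dequeue() returns 25 -> [16]
enqueue(2) -> [16, 2]
dequeue() returns 16 -> [2]
Final queue (front to back): [2]


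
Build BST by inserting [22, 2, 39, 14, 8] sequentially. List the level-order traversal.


Root = 22; build tree by BST insertion.
Level-Order traversal: [22, 2, 39, 14, 8]


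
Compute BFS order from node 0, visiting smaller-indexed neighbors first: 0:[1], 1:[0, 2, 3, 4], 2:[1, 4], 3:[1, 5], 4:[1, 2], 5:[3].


BFS queue: start with [0]
Visit order: [0, 1, 2, 3, 4, 5]


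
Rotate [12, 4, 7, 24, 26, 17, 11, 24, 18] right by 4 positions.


Right rotate by 4: [17, 11, 24, 18, 12, 4, 7, 24, 26]


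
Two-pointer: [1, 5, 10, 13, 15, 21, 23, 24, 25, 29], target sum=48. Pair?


Two pointers: lo=0, hi=9
Found pair: (23, 25) summing to 48


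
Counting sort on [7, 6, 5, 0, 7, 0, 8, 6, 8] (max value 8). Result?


Count array: [2, 0, 0, 0, 0, 1, 2, 2, 2]
Reconstruct: [0, 0, 5, 6, 6, 7, 7, 8, 8]


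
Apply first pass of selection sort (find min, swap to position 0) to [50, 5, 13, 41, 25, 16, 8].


After one pass: [5, 50, 13, 41, 25, 16, 8]


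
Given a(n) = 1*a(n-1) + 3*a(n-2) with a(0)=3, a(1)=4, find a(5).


Build bottom-up:
...a(3)=25, a(4)=64, a(5)=1*64+3*25=139


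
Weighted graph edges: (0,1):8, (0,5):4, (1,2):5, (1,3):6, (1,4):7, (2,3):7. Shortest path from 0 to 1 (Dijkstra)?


Dijkstra from 0:
Distances: {0: 0, 1: 8, 2: 13, 3: 14, 4: 15, 5: 4}
Shortest distance to 1 = 8, path = [0, 1]


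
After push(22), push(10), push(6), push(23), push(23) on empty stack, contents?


push(22) -> [22]
push(10) -> [22, 10]
push(6) -> [22, 10, 6]
push(23) -> [22, 10, 6, 23]
push(23) -> [22, 10, 6, 23, 23]
Final stack (bottom to top): [22, 10, 6, 23, 23]


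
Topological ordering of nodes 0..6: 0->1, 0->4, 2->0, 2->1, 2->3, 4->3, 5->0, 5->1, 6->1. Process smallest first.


Kahn's algorithm, process smallest node first
Order: [2, 5, 0, 4, 3, 6, 1]


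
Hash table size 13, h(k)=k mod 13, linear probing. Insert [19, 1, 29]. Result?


Insertions: 19->slot 6; 1->slot 1; 29->slot 3
Table: [None, 1, None, 29, None, None, 19, None, None, None, None, None, None]


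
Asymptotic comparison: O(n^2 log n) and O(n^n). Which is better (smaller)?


n^2 log n grows slower than n^n
O(n^2 log n) is asymptotically smaller; O(n^n) grows faster


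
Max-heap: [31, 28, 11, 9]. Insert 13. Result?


Append 13: [31, 28, 11, 9, 13]
Bubble up: no swaps needed
Result: [31, 28, 11, 9, 13]


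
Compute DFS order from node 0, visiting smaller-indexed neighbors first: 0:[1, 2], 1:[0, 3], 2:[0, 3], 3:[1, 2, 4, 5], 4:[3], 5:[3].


DFS stack-based: start with [0]
Visit order: [0, 1, 3, 2, 4, 5]


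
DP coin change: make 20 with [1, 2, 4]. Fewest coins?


dp[0]=0; dp[i]=1+min(dp[i-c] for c in coins)
...dp[15]=5, dp[16]=4, dp[17]=5, dp[18]=5, dp[19]=6, dp[20]=5
Minimum coins for 20 = 5


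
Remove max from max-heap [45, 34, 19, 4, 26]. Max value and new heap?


Max = 45
Replace root with last, heapify down
Resulting heap: [34, 26, 19, 4]


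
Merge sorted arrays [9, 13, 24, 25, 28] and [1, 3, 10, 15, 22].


Compare heads, take smaller each step.
Merged: [1, 3, 9, 10, 13, 15, 22, 24, 25, 28]


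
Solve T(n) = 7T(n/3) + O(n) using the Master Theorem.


a=7, b=3, c=1. log_3(7)=1.771 > c=1. Case 1: O(n^log_b(a)) = O(n^1.771)
Complexity: O(n^1.771)


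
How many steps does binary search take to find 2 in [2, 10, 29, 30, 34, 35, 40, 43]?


Search for 2:
[0,7] mid=3 arr[3]=30
[0,2] mid=1 arr[1]=10
[0,0] mid=0 arr[0]=2
Total: 3 comparisons


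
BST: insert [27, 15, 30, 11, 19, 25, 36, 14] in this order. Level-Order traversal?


Root = 27; build tree by BST insertion.
Level-Order traversal: [27, 15, 30, 11, 19, 36, 14, 25]


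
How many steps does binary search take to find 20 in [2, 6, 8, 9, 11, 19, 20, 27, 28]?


Search for 20:
[0,8] mid=4 arr[4]=11
[5,8] mid=6 arr[6]=20
Total: 2 comparisons


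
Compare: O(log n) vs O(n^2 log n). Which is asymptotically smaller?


logarithmic grows slower than n^2 log n
O(log n) is asymptotically smaller; O(n^2 log n) grows faster


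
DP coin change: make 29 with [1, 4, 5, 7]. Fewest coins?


dp[0]=0; dp[i]=1+min(dp[i-c] for c in coins)
...dp[24]=4, dp[25]=4, dp[26]=4, dp[27]=5, dp[28]=4, dp[29]=5
Minimum coins for 29 = 5


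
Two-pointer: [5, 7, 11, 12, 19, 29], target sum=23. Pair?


Two pointers: lo=0, hi=5
Found pair: (11, 12) summing to 23


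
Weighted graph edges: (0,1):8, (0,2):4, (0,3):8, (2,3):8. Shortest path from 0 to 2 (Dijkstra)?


Dijkstra from 0:
Distances: {0: 0, 1: 8, 2: 4, 3: 8}
Shortest distance to 2 = 4, path = [0, 2]


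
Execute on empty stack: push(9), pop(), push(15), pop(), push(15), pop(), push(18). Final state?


push(9) -> [9]
pop() returns 9 -> []
push(15) -> [15]
pop() returns 15 -> []
push(15) -> [15]
pop() returns 15 -> []
push(18) -> [18]
Final stack (bottom to top): [18]


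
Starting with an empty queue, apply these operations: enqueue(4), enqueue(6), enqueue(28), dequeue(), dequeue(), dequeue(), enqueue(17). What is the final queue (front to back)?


enqueue(4) -> [4]
enqueue(6) -> [4, 6]
enqueue(28) -> [4, 6, 28]
dequeue() returns 4 -> [6, 28]
dequeue() returns 6 -> [28]
dequeue() returns 28 -> []
enqueue(17) -> [17]
Final queue (front to back): [17]


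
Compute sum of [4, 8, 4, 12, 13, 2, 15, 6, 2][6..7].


Prefix sums: [0, 4, 12, 16, 28, 41, 43, 58, 64, 66]
Sum[6..7] = prefix[8] - prefix[6] = 64 - 43 = 21


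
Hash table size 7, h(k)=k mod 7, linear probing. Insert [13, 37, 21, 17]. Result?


Insertions: 13->slot 6; 37->slot 2; 21->slot 0; 17->slot 3
Table: [21, None, 37, 17, None, None, 13]


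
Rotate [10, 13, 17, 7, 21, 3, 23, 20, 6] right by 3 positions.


Right rotate by 3: [23, 20, 6, 10, 13, 17, 7, 21, 3]


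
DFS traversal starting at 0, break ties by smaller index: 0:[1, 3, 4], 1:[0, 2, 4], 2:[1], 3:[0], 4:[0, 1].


DFS stack-based: start with [0]
Visit order: [0, 1, 2, 4, 3]


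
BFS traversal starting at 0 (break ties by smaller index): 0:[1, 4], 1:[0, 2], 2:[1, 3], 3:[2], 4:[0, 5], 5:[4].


BFS queue: start with [0]
Visit order: [0, 1, 4, 2, 5, 3]


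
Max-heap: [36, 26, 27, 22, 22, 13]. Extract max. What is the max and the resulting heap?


Max = 36
Replace root with last, heapify down
Resulting heap: [27, 26, 13, 22, 22]


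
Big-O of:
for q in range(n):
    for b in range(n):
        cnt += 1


Per nesting level: O(n) * O(n) = O(n^2)
Complexity: O(n^2)


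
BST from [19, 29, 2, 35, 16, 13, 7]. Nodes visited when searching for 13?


BST root = 19
Search for 13: compare at each node
Path: [19, 2, 16, 13]


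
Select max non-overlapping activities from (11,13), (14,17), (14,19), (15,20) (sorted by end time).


Greedy: pick earliest-ending, then skip overlaps.
Selected (2 activities): [(11, 13), (14, 17)]


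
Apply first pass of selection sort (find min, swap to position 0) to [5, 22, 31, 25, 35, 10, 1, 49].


After one pass: [1, 22, 31, 25, 35, 10, 5, 49]


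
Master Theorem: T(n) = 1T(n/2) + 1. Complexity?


a=1, b=2, c=0. log_2(1)=0 = c=0. Case 2: O(n^c log n) = O(log n)
Complexity: O(log n)


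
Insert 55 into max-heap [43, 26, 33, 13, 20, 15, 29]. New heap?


Append 55: [43, 26, 33, 13, 20, 15, 29, 55]
Bubble up: swap idx 7(55) with idx 3(13); swap idx 3(55) with idx 1(26); swap idx 1(55) with idx 0(43)
Result: [55, 43, 33, 26, 20, 15, 29, 13]


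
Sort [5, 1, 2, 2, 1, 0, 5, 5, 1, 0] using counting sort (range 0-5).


Count array: [2, 3, 2, 0, 0, 3]
Reconstruct: [0, 0, 1, 1, 1, 2, 2, 5, 5, 5]


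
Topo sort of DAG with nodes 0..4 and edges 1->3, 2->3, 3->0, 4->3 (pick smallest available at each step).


Kahn's algorithm, process smallest node first
Order: [1, 2, 4, 3, 0]


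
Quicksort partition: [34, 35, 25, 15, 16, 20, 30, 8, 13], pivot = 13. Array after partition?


Elements <= 13 go left of pivot.
Result: [8, 13, 25, 15, 16, 20, 30, 34, 35], pivot at index 1


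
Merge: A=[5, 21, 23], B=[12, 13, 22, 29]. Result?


Compare heads, take smaller each step.
Merged: [5, 12, 13, 21, 22, 23, 29]


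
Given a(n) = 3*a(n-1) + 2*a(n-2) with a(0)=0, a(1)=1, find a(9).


Build bottom-up:
...a(7)=1763, a(8)=6279, a(9)=3*6279+2*1763=22363


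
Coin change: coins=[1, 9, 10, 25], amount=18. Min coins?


dp[0]=0; dp[i]=1+min(dp[i-c] for c in coins)
...dp[13]=4, dp[14]=5, dp[15]=6, dp[16]=7, dp[17]=8, dp[18]=2
Minimum coins for 18 = 2


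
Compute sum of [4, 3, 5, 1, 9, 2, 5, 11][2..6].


Prefix sums: [0, 4, 7, 12, 13, 22, 24, 29, 40]
Sum[2..6] = prefix[7] - prefix[2] = 29 - 7 = 22


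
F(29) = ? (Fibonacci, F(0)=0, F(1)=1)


F(n)=F(n-1)+F(n-2)
...F(27)=196418, F(28)=317811, F(29)=514229


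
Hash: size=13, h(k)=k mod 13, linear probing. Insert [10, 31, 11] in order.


Insertions: 10->slot 10; 31->slot 5; 11->slot 11
Table: [None, None, None, None, None, 31, None, None, None, None, 10, 11, None]


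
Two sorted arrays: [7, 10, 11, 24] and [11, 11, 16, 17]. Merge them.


Compare heads, take smaller each step.
Merged: [7, 10, 11, 11, 11, 16, 17, 24]


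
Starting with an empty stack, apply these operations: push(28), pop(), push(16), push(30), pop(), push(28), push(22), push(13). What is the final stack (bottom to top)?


push(28) -> [28]
pop() returns 28 -> []
push(16) -> [16]
push(30) -> [16, 30]
pop() returns 30 -> [16]
push(28) -> [16, 28]
push(22) -> [16, 28, 22]
push(13) -> [16, 28, 22, 13]
Final stack (bottom to top): [16, 28, 22, 13]


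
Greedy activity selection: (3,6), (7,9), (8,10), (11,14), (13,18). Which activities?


Greedy: pick earliest-ending, then skip overlaps.
Selected (3 activities): [(3, 6), (7, 9), (11, 14)]


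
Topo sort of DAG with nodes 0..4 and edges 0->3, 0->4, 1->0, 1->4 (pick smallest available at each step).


Kahn's algorithm, process smallest node first
Order: [1, 0, 2, 3, 4]


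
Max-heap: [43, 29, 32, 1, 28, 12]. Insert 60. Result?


Append 60: [43, 29, 32, 1, 28, 12, 60]
Bubble up: swap idx 6(60) with idx 2(32); swap idx 2(60) with idx 0(43)
Result: [60, 29, 43, 1, 28, 12, 32]


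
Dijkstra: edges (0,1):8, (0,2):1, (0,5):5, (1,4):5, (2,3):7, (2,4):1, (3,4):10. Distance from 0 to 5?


Dijkstra from 0:
Distances: {0: 0, 1: 7, 2: 1, 3: 8, 4: 2, 5: 5}
Shortest distance to 5 = 5, path = [0, 5]


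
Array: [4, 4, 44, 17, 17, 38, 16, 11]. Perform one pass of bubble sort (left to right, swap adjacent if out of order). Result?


After one pass: [4, 4, 17, 17, 38, 16, 11, 44]


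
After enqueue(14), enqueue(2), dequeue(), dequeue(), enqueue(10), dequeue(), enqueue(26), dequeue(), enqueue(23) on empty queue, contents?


enqueue(14) -> [14]
enqueue(2) -> [14, 2]
dequeue() returns 14 -> [2]
dequeue() returns 2 -> []
enqueue(10) -> [10]
dequeue() returns 10 -> []
enqueue(26) -> [26]
dequeue() returns 26 -> []
enqueue(23) -> [23]
Final queue (front to back): [23]


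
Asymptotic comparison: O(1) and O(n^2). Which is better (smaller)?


constant grows slower than quadratic
O(1) is asymptotically smaller; O(n^2) grows faster


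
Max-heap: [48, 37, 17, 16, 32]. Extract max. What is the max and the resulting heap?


Max = 48
Replace root with last, heapify down
Resulting heap: [37, 32, 17, 16]


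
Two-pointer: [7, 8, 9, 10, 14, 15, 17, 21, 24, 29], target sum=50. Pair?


Two pointers: lo=0, hi=9
Found pair: (21, 29) summing to 50


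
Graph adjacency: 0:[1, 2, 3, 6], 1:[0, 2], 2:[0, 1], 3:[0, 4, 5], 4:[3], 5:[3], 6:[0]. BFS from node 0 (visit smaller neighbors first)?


BFS queue: start with [0]
Visit order: [0, 1, 2, 3, 6, 4, 5]


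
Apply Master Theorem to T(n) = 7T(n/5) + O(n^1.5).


a=7, b=5, c=1.5. log_5(7)=1.209 < c=1.5. Case 3: O(n^c) = O(n^1.500)
Complexity: O(n^1.500)


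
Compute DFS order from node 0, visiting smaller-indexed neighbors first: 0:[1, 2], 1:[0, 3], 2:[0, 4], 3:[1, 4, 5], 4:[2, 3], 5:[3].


DFS stack-based: start with [0]
Visit order: [0, 1, 3, 4, 2, 5]


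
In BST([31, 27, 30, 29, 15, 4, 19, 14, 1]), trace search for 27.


BST root = 31
Search for 27: compare at each node
Path: [31, 27]


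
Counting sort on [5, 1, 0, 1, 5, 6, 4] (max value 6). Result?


Count array: [1, 2, 0, 0, 1, 2, 1]
Reconstruct: [0, 1, 1, 4, 5, 5, 6]


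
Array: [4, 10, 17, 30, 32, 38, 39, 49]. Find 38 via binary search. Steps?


Search for 38:
[0,7] mid=3 arr[3]=30
[4,7] mid=5 arr[5]=38
Total: 2 comparisons


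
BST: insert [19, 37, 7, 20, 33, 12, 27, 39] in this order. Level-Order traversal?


Root = 19; build tree by BST insertion.
Level-Order traversal: [19, 7, 37, 12, 20, 39, 33, 27]


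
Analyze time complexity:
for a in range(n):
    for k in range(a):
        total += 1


Per nesting level: O(n) * O(n) [triangular over a] = O(n^2)
Complexity: O(n^2)


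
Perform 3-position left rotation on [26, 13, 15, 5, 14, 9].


Left rotate by 3: [5, 14, 9, 26, 13, 15]


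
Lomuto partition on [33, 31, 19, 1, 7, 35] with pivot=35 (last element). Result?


Elements <= 35 go left of pivot.
Result: [33, 31, 19, 1, 7, 35], pivot at index 5


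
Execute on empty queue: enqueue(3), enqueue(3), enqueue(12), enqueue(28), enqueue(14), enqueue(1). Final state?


enqueue(3) -> [3]
enqueue(3) -> [3, 3]
enqueue(12) -> [3, 3, 12]
enqueue(28) -> [3, 3, 12, 28]
enqueue(14) -> [3, 3, 12, 28, 14]
enqueue(1) -> [3, 3, 12, 28, 14, 1]
Final queue (front to back): [3, 3, 12, 28, 14, 1]


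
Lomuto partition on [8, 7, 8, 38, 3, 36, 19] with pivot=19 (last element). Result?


Elements <= 19 go left of pivot.
Result: [8, 7, 8, 3, 19, 36, 38], pivot at index 4


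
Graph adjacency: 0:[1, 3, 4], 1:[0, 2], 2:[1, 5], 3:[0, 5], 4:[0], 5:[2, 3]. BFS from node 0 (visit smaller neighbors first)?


BFS queue: start with [0]
Visit order: [0, 1, 3, 4, 2, 5]


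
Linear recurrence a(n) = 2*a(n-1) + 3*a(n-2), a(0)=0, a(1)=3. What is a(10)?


Build bottom-up:
...a(8)=4920, a(9)=14763, a(10)=2*14763+3*4920=44286


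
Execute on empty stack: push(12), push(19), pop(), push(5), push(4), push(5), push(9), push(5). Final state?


push(12) -> [12]
push(19) -> [12, 19]
pop() returns 19 -> [12]
push(5) -> [12, 5]
push(4) -> [12, 5, 4]
push(5) -> [12, 5, 4, 5]
push(9) -> [12, 5, 4, 5, 9]
push(5) -> [12, 5, 4, 5, 9, 5]
Final stack (bottom to top): [12, 5, 4, 5, 9, 5]


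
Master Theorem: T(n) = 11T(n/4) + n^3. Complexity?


a=11, b=4, c=3. log_4(11)=1.730 < c=3. Case 3: O(n^c) = O(n^3)
Complexity: O(n^3)


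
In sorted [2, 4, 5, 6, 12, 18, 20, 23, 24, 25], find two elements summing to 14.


Two pointers: lo=0, hi=9
Found pair: (2, 12) summing to 14


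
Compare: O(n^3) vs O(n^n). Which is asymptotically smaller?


cubic grows slower than n^n
O(n^3) is asymptotically smaller; O(n^n) grows faster


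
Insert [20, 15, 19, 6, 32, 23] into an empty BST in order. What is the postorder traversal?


Root = 20; build tree by BST insertion.
Postorder traversal: [6, 19, 15, 23, 32, 20]


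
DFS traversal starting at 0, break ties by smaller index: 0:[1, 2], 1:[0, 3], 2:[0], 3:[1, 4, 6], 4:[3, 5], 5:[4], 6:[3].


DFS stack-based: start with [0]
Visit order: [0, 1, 3, 4, 5, 6, 2]


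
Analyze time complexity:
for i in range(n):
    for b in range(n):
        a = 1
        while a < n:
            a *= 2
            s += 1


Per nesting level: O(n) * O(n) * O(log n) = O(n^2 log n)
Complexity: O(n^2 log n)


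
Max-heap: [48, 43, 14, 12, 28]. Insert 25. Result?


Append 25: [48, 43, 14, 12, 28, 25]
Bubble up: swap idx 5(25) with idx 2(14)
Result: [48, 43, 25, 12, 28, 14]


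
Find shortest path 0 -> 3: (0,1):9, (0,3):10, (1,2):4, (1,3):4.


Dijkstra from 0:
Distances: {0: 0, 1: 9, 2: 13, 3: 10}
Shortest distance to 3 = 10, path = [0, 3]


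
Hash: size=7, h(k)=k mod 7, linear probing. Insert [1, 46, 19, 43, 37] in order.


Insertions: 1->slot 1; 46->slot 4; 19->slot 5; 43->slot 2; 37->slot 3
Table: [None, 1, 43, 37, 46, 19, None]


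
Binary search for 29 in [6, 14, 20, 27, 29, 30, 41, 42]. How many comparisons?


Search for 29:
[0,7] mid=3 arr[3]=27
[4,7] mid=5 arr[5]=30
[4,4] mid=4 arr[4]=29
Total: 3 comparisons


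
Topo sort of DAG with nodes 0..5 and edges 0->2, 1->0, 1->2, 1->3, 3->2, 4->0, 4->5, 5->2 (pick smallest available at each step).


Kahn's algorithm, process smallest node first
Order: [1, 3, 4, 0, 5, 2]


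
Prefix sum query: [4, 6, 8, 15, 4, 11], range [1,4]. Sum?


Prefix sums: [0, 4, 10, 18, 33, 37, 48]
Sum[1..4] = prefix[5] - prefix[1] = 37 - 4 = 33


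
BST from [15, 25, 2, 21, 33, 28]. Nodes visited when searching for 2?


BST root = 15
Search for 2: compare at each node
Path: [15, 2]


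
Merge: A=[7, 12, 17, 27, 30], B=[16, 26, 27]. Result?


Compare heads, take smaller each step.
Merged: [7, 12, 16, 17, 26, 27, 27, 30]


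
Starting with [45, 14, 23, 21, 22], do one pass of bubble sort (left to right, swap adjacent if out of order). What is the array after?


After one pass: [14, 23, 21, 22, 45]


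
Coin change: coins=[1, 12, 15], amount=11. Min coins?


dp[0]=0; dp[i]=1+min(dp[i-c] for c in coins)
...dp[6]=6, dp[7]=7, dp[8]=8, dp[9]=9, dp[10]=10, dp[11]=11
Minimum coins for 11 = 11


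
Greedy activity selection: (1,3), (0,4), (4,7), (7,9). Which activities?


Greedy: pick earliest-ending, then skip overlaps.
Selected (3 activities): [(1, 3), (4, 7), (7, 9)]


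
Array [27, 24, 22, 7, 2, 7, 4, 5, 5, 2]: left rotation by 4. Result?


Left rotate by 4: [2, 7, 4, 5, 5, 2, 27, 24, 22, 7]


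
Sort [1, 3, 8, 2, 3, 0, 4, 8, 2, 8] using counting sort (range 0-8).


Count array: [1, 1, 2, 2, 1, 0, 0, 0, 3]
Reconstruct: [0, 1, 2, 2, 3, 3, 4, 8, 8, 8]


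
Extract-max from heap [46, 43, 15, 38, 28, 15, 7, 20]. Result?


Max = 46
Replace root with last, heapify down
Resulting heap: [43, 38, 15, 20, 28, 15, 7]


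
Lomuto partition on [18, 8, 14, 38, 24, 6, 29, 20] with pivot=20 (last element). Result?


Elements <= 20 go left of pivot.
Result: [18, 8, 14, 6, 20, 38, 29, 24], pivot at index 4


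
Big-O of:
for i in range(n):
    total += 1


Per nesting level: O(n) = O(n)
Complexity: O(n)


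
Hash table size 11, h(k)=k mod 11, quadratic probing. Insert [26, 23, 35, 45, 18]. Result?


Insertions: 26->slot 4; 23->slot 1; 35->slot 2; 45->slot 5; 18->slot 7
Table: [None, 23, 35, None, 26, 45, None, 18, None, None, None]


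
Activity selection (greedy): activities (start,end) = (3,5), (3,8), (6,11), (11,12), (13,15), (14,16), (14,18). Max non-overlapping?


Greedy: pick earliest-ending, then skip overlaps.
Selected (4 activities): [(3, 5), (6, 11), (11, 12), (13, 15)]


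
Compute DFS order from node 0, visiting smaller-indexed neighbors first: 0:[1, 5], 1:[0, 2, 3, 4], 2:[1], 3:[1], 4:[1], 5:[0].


DFS stack-based: start with [0]
Visit order: [0, 1, 2, 3, 4, 5]


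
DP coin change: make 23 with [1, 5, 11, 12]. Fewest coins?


dp[0]=0; dp[i]=1+min(dp[i-c] for c in coins)
...dp[18]=3, dp[19]=4, dp[20]=4, dp[21]=3, dp[22]=2, dp[23]=2
Minimum coins for 23 = 2


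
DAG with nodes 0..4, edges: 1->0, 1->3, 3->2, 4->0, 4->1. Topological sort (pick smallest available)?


Kahn's algorithm, process smallest node first
Order: [4, 1, 0, 3, 2]


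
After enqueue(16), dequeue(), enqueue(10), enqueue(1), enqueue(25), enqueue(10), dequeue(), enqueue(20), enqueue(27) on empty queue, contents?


enqueue(16) -> [16]
dequeue() returns 16 -> []
enqueue(10) -> [10]
enqueue(1) -> [10, 1]
enqueue(25) -> [10, 1, 25]
enqueue(10) -> [10, 1, 25, 10]
dequeue() returns 10 -> [1, 25, 10]
enqueue(20) -> [1, 25, 10, 20]
enqueue(27) -> [1, 25, 10, 20, 27]
Final queue (front to back): [1, 25, 10, 20, 27]


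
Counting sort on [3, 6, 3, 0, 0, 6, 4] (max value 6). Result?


Count array: [2, 0, 0, 2, 1, 0, 2]
Reconstruct: [0, 0, 3, 3, 4, 6, 6]


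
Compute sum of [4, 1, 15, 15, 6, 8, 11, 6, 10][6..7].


Prefix sums: [0, 4, 5, 20, 35, 41, 49, 60, 66, 76]
Sum[6..7] = prefix[8] - prefix[6] = 66 - 49 = 17


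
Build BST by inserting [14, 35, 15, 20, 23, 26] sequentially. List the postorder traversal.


Root = 14; build tree by BST insertion.
Postorder traversal: [26, 23, 20, 15, 35, 14]


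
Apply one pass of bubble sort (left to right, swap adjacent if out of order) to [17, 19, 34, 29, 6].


After one pass: [17, 19, 29, 6, 34]


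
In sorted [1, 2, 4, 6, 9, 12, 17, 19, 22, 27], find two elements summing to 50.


Two pointers: lo=0, hi=9
No pair sums to 50


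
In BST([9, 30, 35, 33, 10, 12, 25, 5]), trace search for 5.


BST root = 9
Search for 5: compare at each node
Path: [9, 5]


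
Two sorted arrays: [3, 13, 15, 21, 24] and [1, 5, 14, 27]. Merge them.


Compare heads, take smaller each step.
Merged: [1, 3, 5, 13, 14, 15, 21, 24, 27]


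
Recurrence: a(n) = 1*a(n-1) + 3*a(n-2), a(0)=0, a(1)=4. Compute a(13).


Build bottom-up:
...a(11)=10732, a(12)=24640, a(13)=1*24640+3*10732=56836


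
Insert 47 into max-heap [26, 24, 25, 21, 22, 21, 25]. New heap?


Append 47: [26, 24, 25, 21, 22, 21, 25, 47]
Bubble up: swap idx 7(47) with idx 3(21); swap idx 3(47) with idx 1(24); swap idx 1(47) with idx 0(26)
Result: [47, 26, 25, 24, 22, 21, 25, 21]


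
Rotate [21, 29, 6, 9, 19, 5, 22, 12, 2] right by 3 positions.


Right rotate by 3: [22, 12, 2, 21, 29, 6, 9, 19, 5]


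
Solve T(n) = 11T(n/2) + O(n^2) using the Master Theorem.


a=11, b=2, c=2. log_2(11)=3.459 > c=2. Case 1: O(n^log_b(a)) = O(n^3.459)
Complexity: O(n^3.459)


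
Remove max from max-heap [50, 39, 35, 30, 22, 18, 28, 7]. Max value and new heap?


Max = 50
Replace root with last, heapify down
Resulting heap: [39, 30, 35, 7, 22, 18, 28]


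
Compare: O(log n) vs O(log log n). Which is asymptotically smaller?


double-logarithmic grows slower than logarithmic
O(log log n) is asymptotically smaller; O(log n) grows faster


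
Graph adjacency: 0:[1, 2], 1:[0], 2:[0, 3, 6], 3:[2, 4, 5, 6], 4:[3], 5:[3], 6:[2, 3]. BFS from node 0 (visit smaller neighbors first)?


BFS queue: start with [0]
Visit order: [0, 1, 2, 3, 6, 4, 5]


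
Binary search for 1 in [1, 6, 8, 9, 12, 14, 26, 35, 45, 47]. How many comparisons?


Search for 1:
[0,9] mid=4 arr[4]=12
[0,3] mid=1 arr[1]=6
[0,0] mid=0 arr[0]=1
Total: 3 comparisons


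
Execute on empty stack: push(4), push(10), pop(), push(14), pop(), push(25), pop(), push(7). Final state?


push(4) -> [4]
push(10) -> [4, 10]
pop() returns 10 -> [4]
push(14) -> [4, 14]
pop() returns 14 -> [4]
push(25) -> [4, 25]
pop() returns 25 -> [4]
push(7) -> [4, 7]
Final stack (bottom to top): [4, 7]


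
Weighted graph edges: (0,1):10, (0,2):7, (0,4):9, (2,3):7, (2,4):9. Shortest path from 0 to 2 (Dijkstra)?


Dijkstra from 0:
Distances: {0: 0, 1: 10, 2: 7, 3: 14, 4: 9}
Shortest distance to 2 = 7, path = [0, 2]


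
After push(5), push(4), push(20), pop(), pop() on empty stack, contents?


push(5) -> [5]
push(4) -> [5, 4]
push(20) -> [5, 4, 20]
pop() returns 20 -> [5, 4]
pop() returns 4 -> [5]
Final stack (bottom to top): [5]


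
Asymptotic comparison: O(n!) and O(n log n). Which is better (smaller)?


linearithmic grows slower than factorial
O(n log n) is asymptotically smaller; O(n!) grows faster


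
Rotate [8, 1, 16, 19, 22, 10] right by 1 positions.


Right rotate by 1: [10, 8, 1, 16, 19, 22]


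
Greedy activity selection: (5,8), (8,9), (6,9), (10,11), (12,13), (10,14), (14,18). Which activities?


Greedy: pick earliest-ending, then skip overlaps.
Selected (5 activities): [(5, 8), (8, 9), (10, 11), (12, 13), (14, 18)]


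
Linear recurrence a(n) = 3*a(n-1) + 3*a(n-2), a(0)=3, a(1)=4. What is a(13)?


Build bottom-up:
...a(11)=3235545, a(12)=12266883, a(13)=3*12266883+3*3235545=46507284


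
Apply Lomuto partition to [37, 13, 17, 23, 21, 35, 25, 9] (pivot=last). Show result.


Elements <= 9 go left of pivot.
Result: [9, 13, 17, 23, 21, 35, 25, 37], pivot at index 0


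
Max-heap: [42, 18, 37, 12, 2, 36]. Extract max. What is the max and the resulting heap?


Max = 42
Replace root with last, heapify down
Resulting heap: [37, 18, 36, 12, 2]


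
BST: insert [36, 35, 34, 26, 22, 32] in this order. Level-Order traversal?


Root = 36; build tree by BST insertion.
Level-Order traversal: [36, 35, 34, 26, 22, 32]


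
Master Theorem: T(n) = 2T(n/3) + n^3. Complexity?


a=2, b=3, c=3. log_3(2)=0.631 < c=3. Case 3: O(n^c) = O(n^3)
Complexity: O(n^3)


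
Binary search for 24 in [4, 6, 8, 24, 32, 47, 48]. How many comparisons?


Search for 24:
[0,6] mid=3 arr[3]=24
Total: 1 comparisons


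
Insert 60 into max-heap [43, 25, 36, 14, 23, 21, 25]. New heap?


Append 60: [43, 25, 36, 14, 23, 21, 25, 60]
Bubble up: swap idx 7(60) with idx 3(14); swap idx 3(60) with idx 1(25); swap idx 1(60) with idx 0(43)
Result: [60, 43, 36, 25, 23, 21, 25, 14]


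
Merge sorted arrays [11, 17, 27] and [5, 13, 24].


Compare heads, take smaller each step.
Merged: [5, 11, 13, 17, 24, 27]


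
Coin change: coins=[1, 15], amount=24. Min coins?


dp[0]=0; dp[i]=1+min(dp[i-c] for c in coins)
...dp[19]=5, dp[20]=6, dp[21]=7, dp[22]=8, dp[23]=9, dp[24]=10
Minimum coins for 24 = 10


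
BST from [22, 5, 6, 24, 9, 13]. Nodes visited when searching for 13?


BST root = 22
Search for 13: compare at each node
Path: [22, 5, 6, 9, 13]


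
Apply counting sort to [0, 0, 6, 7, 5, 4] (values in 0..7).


Count array: [2, 0, 0, 0, 1, 1, 1, 1]
Reconstruct: [0, 0, 4, 5, 6, 7]


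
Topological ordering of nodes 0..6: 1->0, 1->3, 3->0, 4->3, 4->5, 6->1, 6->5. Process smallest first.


Kahn's algorithm, process smallest node first
Order: [2, 4, 6, 1, 3, 0, 5]


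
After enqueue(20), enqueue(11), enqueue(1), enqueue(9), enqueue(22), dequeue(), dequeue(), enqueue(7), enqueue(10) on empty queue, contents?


enqueue(20) -> [20]
enqueue(11) -> [20, 11]
enqueue(1) -> [20, 11, 1]
enqueue(9) -> [20, 11, 1, 9]
enqueue(22) -> [20, 11, 1, 9, 22]
dequeue() returns 20 -> [11, 1, 9, 22]
dequeue() returns 11 -> [1, 9, 22]
enqueue(7) -> [1, 9, 22, 7]
enqueue(10) -> [1, 9, 22, 7, 10]
Final queue (front to back): [1, 9, 22, 7, 10]


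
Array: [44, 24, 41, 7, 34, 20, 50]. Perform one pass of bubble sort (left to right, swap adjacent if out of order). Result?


After one pass: [24, 41, 7, 34, 20, 44, 50]


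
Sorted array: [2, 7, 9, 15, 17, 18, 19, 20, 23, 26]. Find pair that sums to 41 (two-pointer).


Two pointers: lo=0, hi=9
Found pair: (15, 26) summing to 41


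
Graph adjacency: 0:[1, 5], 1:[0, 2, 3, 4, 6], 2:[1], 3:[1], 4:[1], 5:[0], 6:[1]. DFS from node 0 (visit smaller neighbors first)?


DFS stack-based: start with [0]
Visit order: [0, 1, 2, 3, 4, 6, 5]


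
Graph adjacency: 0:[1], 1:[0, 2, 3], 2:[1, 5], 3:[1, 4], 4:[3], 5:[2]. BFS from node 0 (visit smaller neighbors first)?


BFS queue: start with [0]
Visit order: [0, 1, 2, 3, 5, 4]


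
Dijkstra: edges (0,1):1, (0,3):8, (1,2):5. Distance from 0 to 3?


Dijkstra from 0:
Distances: {0: 0, 1: 1, 2: 6, 3: 8}
Shortest distance to 3 = 8, path = [0, 3]


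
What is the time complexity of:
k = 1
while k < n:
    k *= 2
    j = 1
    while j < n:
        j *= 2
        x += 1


Per nesting level: O(log n) * O(log n) = O((log n)^2)
Complexity: O((log n)^2)


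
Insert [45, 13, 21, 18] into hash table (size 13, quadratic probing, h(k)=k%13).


Insertions: 45->slot 6; 13->slot 0; 21->slot 8; 18->slot 5
Table: [13, None, None, None, None, 18, 45, None, 21, None, None, None, None]


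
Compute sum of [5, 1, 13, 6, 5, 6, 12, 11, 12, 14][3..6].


Prefix sums: [0, 5, 6, 19, 25, 30, 36, 48, 59, 71, 85]
Sum[3..6] = prefix[7] - prefix[3] = 48 - 19 = 29


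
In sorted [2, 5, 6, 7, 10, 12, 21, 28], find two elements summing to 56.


Two pointers: lo=0, hi=7
No pair sums to 56


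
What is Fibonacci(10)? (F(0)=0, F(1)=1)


F(n)=F(n-1)+F(n-2)
...F(8)=21, F(9)=34, F(10)=55


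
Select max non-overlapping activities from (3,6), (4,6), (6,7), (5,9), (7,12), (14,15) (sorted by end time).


Greedy: pick earliest-ending, then skip overlaps.
Selected (4 activities): [(3, 6), (6, 7), (7, 12), (14, 15)]


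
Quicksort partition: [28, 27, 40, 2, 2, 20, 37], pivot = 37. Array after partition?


Elements <= 37 go left of pivot.
Result: [28, 27, 2, 2, 20, 37, 40], pivot at index 5


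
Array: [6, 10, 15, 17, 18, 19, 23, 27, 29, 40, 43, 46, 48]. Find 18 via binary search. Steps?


Search for 18:
[0,12] mid=6 arr[6]=23
[0,5] mid=2 arr[2]=15
[3,5] mid=4 arr[4]=18
Total: 3 comparisons


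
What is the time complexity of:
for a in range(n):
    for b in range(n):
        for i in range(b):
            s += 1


Per nesting level: O(n) * O(n) * O(n) [triangular over b] = O(n^3)
Complexity: O(n^3)


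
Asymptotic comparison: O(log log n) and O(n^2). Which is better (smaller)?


double-logarithmic grows slower than quadratic
O(log log n) is asymptotically smaller; O(n^2) grows faster


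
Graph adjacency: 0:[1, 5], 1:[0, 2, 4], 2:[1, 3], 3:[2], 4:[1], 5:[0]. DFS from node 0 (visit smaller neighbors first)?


DFS stack-based: start with [0]
Visit order: [0, 1, 2, 3, 4, 5]


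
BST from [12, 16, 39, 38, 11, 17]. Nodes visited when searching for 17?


BST root = 12
Search for 17: compare at each node
Path: [12, 16, 39, 38, 17]


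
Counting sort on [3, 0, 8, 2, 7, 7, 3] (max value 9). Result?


Count array: [1, 0, 1, 2, 0, 0, 0, 2, 1, 0]
Reconstruct: [0, 2, 3, 3, 7, 7, 8]


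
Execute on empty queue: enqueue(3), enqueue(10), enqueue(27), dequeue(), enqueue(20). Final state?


enqueue(3) -> [3]
enqueue(10) -> [3, 10]
enqueue(27) -> [3, 10, 27]
dequeue() returns 3 -> [10, 27]
enqueue(20) -> [10, 27, 20]
Final queue (front to back): [10, 27, 20]


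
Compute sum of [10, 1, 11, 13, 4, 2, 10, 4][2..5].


Prefix sums: [0, 10, 11, 22, 35, 39, 41, 51, 55]
Sum[2..5] = prefix[6] - prefix[2] = 41 - 11 = 30


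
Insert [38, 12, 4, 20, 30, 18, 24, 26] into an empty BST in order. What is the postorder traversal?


Root = 38; build tree by BST insertion.
Postorder traversal: [4, 18, 26, 24, 30, 20, 12, 38]


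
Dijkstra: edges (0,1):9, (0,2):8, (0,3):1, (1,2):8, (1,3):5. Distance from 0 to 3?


Dijkstra from 0:
Distances: {0: 0, 1: 6, 2: 8, 3: 1}
Shortest distance to 3 = 1, path = [0, 3]


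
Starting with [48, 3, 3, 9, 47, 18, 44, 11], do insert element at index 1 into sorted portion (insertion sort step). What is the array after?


After one pass: [3, 48, 3, 9, 47, 18, 44, 11]


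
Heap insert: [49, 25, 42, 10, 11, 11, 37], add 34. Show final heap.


Append 34: [49, 25, 42, 10, 11, 11, 37, 34]
Bubble up: swap idx 7(34) with idx 3(10); swap idx 3(34) with idx 1(25)
Result: [49, 34, 42, 25, 11, 11, 37, 10]


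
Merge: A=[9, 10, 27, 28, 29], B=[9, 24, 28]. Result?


Compare heads, take smaller each step.
Merged: [9, 9, 10, 24, 27, 28, 28, 29]


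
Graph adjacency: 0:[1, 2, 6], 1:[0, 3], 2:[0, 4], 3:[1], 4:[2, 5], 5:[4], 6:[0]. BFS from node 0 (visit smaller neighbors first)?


BFS queue: start with [0]
Visit order: [0, 1, 2, 6, 3, 4, 5]


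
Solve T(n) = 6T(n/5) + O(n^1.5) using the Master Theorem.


a=6, b=5, c=1.5. log_5(6)=1.113 < c=1.5. Case 3: O(n^c) = O(n^1.500)
Complexity: O(n^1.500)


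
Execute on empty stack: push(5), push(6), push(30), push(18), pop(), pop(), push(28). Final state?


push(5) -> [5]
push(6) -> [5, 6]
push(30) -> [5, 6, 30]
push(18) -> [5, 6, 30, 18]
pop() returns 18 -> [5, 6, 30]
pop() returns 30 -> [5, 6]
push(28) -> [5, 6, 28]
Final stack (bottom to top): [5, 6, 28]


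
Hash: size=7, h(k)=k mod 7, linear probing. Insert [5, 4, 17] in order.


Insertions: 5->slot 5; 4->slot 4; 17->slot 3
Table: [None, None, None, 17, 4, 5, None]


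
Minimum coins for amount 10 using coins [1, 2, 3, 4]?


dp[0]=0; dp[i]=1+min(dp[i-c] for c in coins)
...dp[5]=2, dp[6]=2, dp[7]=2, dp[8]=2, dp[9]=3, dp[10]=3
Minimum coins for 10 = 3


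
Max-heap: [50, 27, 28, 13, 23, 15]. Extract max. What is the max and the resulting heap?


Max = 50
Replace root with last, heapify down
Resulting heap: [28, 27, 15, 13, 23]


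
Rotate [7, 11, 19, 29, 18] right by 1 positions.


Right rotate by 1: [18, 7, 11, 19, 29]


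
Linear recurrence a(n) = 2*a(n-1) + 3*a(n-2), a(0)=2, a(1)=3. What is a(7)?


Build bottom-up:
...a(5)=303, a(6)=912, a(7)=2*912+3*303=2733


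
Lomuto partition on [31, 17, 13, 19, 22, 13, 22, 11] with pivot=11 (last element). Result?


Elements <= 11 go left of pivot.
Result: [11, 17, 13, 19, 22, 13, 22, 31], pivot at index 0


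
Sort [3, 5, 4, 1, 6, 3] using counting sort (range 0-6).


Count array: [0, 1, 0, 2, 1, 1, 1]
Reconstruct: [1, 3, 3, 4, 5, 6]


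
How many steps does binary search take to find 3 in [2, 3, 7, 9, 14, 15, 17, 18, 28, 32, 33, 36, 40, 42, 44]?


Search for 3:
[0,14] mid=7 arr[7]=18
[0,6] mid=3 arr[3]=9
[0,2] mid=1 arr[1]=3
Total: 3 comparisons


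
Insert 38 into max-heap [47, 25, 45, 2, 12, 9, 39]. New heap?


Append 38: [47, 25, 45, 2, 12, 9, 39, 38]
Bubble up: swap idx 7(38) with idx 3(2); swap idx 3(38) with idx 1(25)
Result: [47, 38, 45, 25, 12, 9, 39, 2]


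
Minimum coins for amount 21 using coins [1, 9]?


dp[0]=0; dp[i]=1+min(dp[i-c] for c in coins)
...dp[16]=8, dp[17]=9, dp[18]=2, dp[19]=3, dp[20]=4, dp[21]=5
Minimum coins for 21 = 5


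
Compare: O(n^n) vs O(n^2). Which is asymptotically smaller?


quadratic grows slower than n^n
O(n^2) is asymptotically smaller; O(n^n) grows faster


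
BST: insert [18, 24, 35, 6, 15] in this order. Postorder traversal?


Root = 18; build tree by BST insertion.
Postorder traversal: [15, 6, 35, 24, 18]


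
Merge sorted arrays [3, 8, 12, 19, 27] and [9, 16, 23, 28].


Compare heads, take smaller each step.
Merged: [3, 8, 9, 12, 16, 19, 23, 27, 28]


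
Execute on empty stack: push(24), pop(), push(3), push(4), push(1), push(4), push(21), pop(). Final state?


push(24) -> [24]
pop() returns 24 -> []
push(3) -> [3]
push(4) -> [3, 4]
push(1) -> [3, 4, 1]
push(4) -> [3, 4, 1, 4]
push(21) -> [3, 4, 1, 4, 21]
pop() returns 21 -> [3, 4, 1, 4]
Final stack (bottom to top): [3, 4, 1, 4]


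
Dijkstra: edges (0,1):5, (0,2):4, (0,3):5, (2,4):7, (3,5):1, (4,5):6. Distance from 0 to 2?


Dijkstra from 0:
Distances: {0: 0, 1: 5, 2: 4, 3: 5, 4: 11, 5: 6}
Shortest distance to 2 = 4, path = [0, 2]


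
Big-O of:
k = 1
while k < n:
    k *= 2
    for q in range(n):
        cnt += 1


Per nesting level: O(log n) * O(n) = O(n log n)
Complexity: O(n log n)


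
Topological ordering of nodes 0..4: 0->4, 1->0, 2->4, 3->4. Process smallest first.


Kahn's algorithm, process smallest node first
Order: [1, 0, 2, 3, 4]


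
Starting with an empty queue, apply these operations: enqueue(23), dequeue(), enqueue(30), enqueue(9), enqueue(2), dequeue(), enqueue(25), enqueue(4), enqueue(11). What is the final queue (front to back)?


enqueue(23) -> [23]
dequeue() returns 23 -> []
enqueue(30) -> [30]
enqueue(9) -> [30, 9]
enqueue(2) -> [30, 9, 2]
dequeue() returns 30 -> [9, 2]
enqueue(25) -> [9, 2, 25]
enqueue(4) -> [9, 2, 25, 4]
enqueue(11) -> [9, 2, 25, 4, 11]
Final queue (front to back): [9, 2, 25, 4, 11]


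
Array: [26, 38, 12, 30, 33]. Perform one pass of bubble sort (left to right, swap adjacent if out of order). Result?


After one pass: [26, 12, 30, 33, 38]


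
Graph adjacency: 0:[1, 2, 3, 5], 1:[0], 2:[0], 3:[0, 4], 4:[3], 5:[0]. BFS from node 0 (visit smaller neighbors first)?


BFS queue: start with [0]
Visit order: [0, 1, 2, 3, 5, 4]


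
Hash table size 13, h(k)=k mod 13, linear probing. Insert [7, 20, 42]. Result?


Insertions: 7->slot 7; 20->slot 8; 42->slot 3
Table: [None, None, None, 42, None, None, None, 7, 20, None, None, None, None]


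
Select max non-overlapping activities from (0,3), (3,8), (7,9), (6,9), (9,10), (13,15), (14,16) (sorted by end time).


Greedy: pick earliest-ending, then skip overlaps.
Selected (4 activities): [(0, 3), (3, 8), (9, 10), (13, 15)]


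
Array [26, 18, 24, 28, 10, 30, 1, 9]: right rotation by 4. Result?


Right rotate by 4: [10, 30, 1, 9, 26, 18, 24, 28]


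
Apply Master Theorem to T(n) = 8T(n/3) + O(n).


a=8, b=3, c=1. log_3(8)=1.893 > c=1. Case 1: O(n^log_b(a)) = O(n^1.893)
Complexity: O(n^1.893)


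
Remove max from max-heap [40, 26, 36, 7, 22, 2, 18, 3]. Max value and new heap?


Max = 40
Replace root with last, heapify down
Resulting heap: [36, 26, 18, 7, 22, 2, 3]


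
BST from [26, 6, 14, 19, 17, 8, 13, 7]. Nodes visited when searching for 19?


BST root = 26
Search for 19: compare at each node
Path: [26, 6, 14, 19]


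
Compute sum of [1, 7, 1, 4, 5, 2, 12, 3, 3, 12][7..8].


Prefix sums: [0, 1, 8, 9, 13, 18, 20, 32, 35, 38, 50]
Sum[7..8] = prefix[9] - prefix[7] = 38 - 32 = 6


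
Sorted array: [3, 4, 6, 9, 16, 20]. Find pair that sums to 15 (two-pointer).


Two pointers: lo=0, hi=5
Found pair: (6, 9) summing to 15


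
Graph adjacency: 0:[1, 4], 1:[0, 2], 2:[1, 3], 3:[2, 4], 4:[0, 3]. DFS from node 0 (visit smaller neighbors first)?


DFS stack-based: start with [0]
Visit order: [0, 1, 2, 3, 4]


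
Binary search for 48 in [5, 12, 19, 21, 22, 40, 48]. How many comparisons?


Search for 48:
[0,6] mid=3 arr[3]=21
[4,6] mid=5 arr[5]=40
[6,6] mid=6 arr[6]=48
Total: 3 comparisons


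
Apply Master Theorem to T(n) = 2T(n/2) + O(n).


a=2, b=2, c=1. log_2(2)=1 = c=1. Case 2: O(n^c log n) = O(n log n)
Complexity: O(n log n)


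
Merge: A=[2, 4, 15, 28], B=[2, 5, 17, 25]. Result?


Compare heads, take smaller each step.
Merged: [2, 2, 4, 5, 15, 17, 25, 28]


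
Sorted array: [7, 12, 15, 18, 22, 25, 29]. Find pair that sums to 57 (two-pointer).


Two pointers: lo=0, hi=6
No pair sums to 57


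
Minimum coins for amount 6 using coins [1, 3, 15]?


dp[0]=0; dp[i]=1+min(dp[i-c] for c in coins)
...dp[1]=1, dp[2]=2, dp[3]=1, dp[4]=2, dp[5]=3, dp[6]=2
Minimum coins for 6 = 2


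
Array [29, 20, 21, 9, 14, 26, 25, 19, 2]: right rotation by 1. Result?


Right rotate by 1: [2, 29, 20, 21, 9, 14, 26, 25, 19]


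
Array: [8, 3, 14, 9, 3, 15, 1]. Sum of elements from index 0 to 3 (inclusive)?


Prefix sums: [0, 8, 11, 25, 34, 37, 52, 53]
Sum[0..3] = prefix[4] - prefix[0] = 34 - 0 = 34


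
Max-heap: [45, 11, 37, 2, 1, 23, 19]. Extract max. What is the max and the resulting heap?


Max = 45
Replace root with last, heapify down
Resulting heap: [37, 11, 23, 2, 1, 19]
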